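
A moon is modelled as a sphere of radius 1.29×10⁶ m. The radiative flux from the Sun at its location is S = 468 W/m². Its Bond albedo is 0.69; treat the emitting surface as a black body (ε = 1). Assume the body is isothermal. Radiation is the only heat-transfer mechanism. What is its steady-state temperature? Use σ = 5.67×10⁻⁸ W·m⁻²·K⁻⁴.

At equilibrium, absorbed power = emitted power.
Absorbing cross-section = πr² = 5.228×10¹² m²; emitting surface = 4πr² = 2.091×10¹³ m² (ratio 4).
(1−a)S·A_cross = εσ·A_surf·T⁴  ⇒  T⁴ = (1−a)S/(4σ).
T⁴ = 0.310·468/(4·5.67×10⁻⁸) = 6.397×10⁸ K⁴.
T = (6.397×10⁸)^(1/4).

T ≈ 159 K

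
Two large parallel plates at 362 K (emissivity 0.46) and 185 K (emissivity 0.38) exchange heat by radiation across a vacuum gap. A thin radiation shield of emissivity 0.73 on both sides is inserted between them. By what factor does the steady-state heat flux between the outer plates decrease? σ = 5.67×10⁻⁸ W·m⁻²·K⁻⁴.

factor ≈ 1.46

Without shield: q₀ = σΔ(T⁴)/(1/ε₁+1/ε₂−1) with denominator 3.805.
With shield the two gaps are in series; the resistances add: (1/ε₁+1/ε_s−1)+(1/ε_s+1/ε₂−1) = 2.544+3.001 = 5.545.
Heat-flux ratio q₀/q = 5.545/3.805.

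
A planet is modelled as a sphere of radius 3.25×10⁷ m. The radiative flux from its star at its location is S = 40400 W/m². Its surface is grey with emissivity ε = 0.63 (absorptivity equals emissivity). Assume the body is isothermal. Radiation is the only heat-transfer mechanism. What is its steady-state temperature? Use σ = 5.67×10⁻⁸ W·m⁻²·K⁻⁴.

At equilibrium, absorbed power = emitted power.
Absorbing cross-section = πr² = 3.318×10¹⁵ m²; emitting surface = 4πr² = 1.327×10¹⁶ m² (ratio 4).
εS·A_cross = εσ·A_surf·T⁴  ⇒  T⁴ = S/(4σ)   (ε cancels).
T⁴ = 40400/(4·5.67×10⁻⁸) = 1.781×10¹¹ K⁴.
T = (1.781×10¹¹)^(1/4).

T ≈ 650 K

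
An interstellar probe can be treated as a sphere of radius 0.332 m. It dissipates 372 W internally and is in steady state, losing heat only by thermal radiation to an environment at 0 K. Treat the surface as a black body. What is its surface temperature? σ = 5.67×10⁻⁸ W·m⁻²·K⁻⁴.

Steady state: internal power = radiated power, P = εσA T⁴.
Radiating area A = 4πr² = 1.385 m².
T⁴ = P/(εσA) = 372/(1.0·5.67×10⁻⁸·1.385) = 4.737×10⁹ K⁴.
T = (4.737×10⁹)^(1/4).

T ≈ 262 K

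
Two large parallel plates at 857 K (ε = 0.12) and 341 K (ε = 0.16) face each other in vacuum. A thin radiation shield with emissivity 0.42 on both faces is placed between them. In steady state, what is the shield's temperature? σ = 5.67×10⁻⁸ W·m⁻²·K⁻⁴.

T_s ≈ 703 K

In steady state the net flux on the hot side equals that on the cold side.
σ(T₁⁴−T_s⁴)/D₁ = σ(T_s⁴−T₂⁴)/D₂, with D₁ = 1/ε₁+1/ε_s−1 = 9.714, D₂ = 1/ε_s+1/ε₂−1 = 7.631.
Solve for T_s⁴: T_s⁴ = (D₂·T₁⁴ + D₁·T₂⁴)/(D₁+D₂) = 2.449×10¹¹ K⁴.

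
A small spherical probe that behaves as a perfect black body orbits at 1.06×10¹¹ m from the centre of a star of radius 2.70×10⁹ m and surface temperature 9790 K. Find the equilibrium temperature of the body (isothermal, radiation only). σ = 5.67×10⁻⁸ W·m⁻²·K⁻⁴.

T ≈ 1100 K

The star's surface emits σT_*⁴; at distance d the flux is S = σT_*⁴(R_*/d)².
S = 5.67×10⁻⁸·(9790)⁴·(2.70×10⁹/1.06×10¹¹)² = 3.379×10⁵ W/m².
For an isothermal sphere T⁴ = (1−a)S/(4σ) = 1.490×10¹² K⁴.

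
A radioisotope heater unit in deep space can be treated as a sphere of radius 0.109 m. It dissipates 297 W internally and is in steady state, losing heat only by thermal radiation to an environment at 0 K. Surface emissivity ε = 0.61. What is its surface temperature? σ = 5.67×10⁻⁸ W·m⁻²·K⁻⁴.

Steady state: internal power = radiated power, P = εσA T⁴.
Radiating area A = 4πr² = 0.1493 m².
T⁴ = P/(εσA) = 297/(0.61·5.67×10⁻⁸·0.1493) = 5.751×10¹⁰ K⁴.
T = (5.751×10¹⁰)^(1/4).

T ≈ 490 K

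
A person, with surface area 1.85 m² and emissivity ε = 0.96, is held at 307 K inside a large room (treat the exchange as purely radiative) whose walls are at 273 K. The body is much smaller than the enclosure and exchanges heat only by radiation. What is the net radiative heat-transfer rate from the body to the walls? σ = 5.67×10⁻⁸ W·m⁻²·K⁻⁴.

For a small grey body in a large enclosure: P_net = εσA(T_body⁴ − T_wall⁴).
A = 1.85 m²; T_body⁴ − T_wall⁴ = 8.883×10⁹ − 5.555×10⁹ = 3.328×10⁹ K⁴.
|P_net| = 0.96·5.67×10⁻⁸·1.850·3.328×10⁹.

P_net ≈ 335 W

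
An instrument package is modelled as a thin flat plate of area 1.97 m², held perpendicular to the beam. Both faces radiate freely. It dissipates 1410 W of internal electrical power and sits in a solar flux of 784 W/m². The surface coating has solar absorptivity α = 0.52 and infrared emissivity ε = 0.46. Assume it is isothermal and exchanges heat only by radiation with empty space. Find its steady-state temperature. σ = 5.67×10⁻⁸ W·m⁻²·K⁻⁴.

At steady state, absorbed solar power + internal power = radiated power.
Absorbed: α·S·A_cross = 0.52·784·1.970 = 803.1 W (cross-section A).
Total input = 803.1 + 1410 = 2213 W.
Radiated: εσ·A_surf·T⁴ with A_surf = 2A = 3.940 m².
T⁴ = 2213/(0.46·5.67×10⁻⁸·3.940) = 2.154×10¹⁰ K⁴.

T ≈ 383 K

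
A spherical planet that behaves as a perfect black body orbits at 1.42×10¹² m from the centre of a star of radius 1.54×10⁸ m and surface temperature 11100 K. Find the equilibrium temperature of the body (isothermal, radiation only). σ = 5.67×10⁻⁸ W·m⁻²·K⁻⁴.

The star's surface emits σT_*⁴; at distance d the flux is S = σT_*⁴(R_*/d)².
S = 5.67×10⁻⁸·(11100)⁴·(1.54×10⁸/1.42×10¹²)² = 10.12 W/m².
For an isothermal sphere T⁴ = (1−a)S/(4σ) = 4.464×10⁷ K⁴.

T ≈ 81.7 K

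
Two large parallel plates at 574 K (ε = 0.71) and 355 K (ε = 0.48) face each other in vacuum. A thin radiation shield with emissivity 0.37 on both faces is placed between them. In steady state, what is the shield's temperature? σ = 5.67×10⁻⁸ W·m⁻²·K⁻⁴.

T_s ≈ 508 K

In steady state the net flux on the hot side equals that on the cold side.
σ(T₁⁴−T_s⁴)/D₁ = σ(T_s⁴−T₂⁴)/D₂, with D₁ = 1/ε₁+1/ε_s−1 = 3.111, D₂ = 1/ε_s+1/ε₂−1 = 3.786.
Solve for T_s⁴: T_s⁴ = (D₂·T₁⁴ + D₁·T₂⁴)/(D₁+D₂) = 6.675×10¹⁰ K⁴.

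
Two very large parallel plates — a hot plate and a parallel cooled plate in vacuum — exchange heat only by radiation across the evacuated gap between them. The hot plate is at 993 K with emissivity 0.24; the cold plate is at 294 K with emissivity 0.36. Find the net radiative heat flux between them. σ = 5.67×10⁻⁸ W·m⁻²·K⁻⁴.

For two infinite grey parallel plates, q = σ(T₁⁴ − T₂⁴)/(1/ε₁ + 1/ε₂ − 1).
T₁⁴ − T₂⁴ = 9.723×10¹¹ − 7.471×10⁹ = 9.648×10¹¹ K⁴.
1/ε₁ + 1/ε₂ − 1 = 4.167 + 2.778 − 1 = 5.944.
q = 5.67×10⁻⁸ × 9.648×10¹¹ / 5.944.

q ≈ 9200 W/m²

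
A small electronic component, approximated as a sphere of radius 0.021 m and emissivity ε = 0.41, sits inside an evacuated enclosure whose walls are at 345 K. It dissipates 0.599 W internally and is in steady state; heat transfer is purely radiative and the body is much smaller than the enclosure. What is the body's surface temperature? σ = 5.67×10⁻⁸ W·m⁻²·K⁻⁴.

T ≈ 370 K

For a small grey body in a large enclosure, net radiated power = εσA(T⁴ − T_w⁴).
Steady state: P = εσA(T⁴ − T_w⁴) with A = 4πr² = 0.005542 m².
T⁴ = P/(εσA) + T_w⁴ = 0.599/(0.41·5.67×10⁻⁸·0.005542) + (345)⁴
    = 4.650×10⁹ + 1.417×10¹⁰ = 1.882×10¹⁰ K⁴.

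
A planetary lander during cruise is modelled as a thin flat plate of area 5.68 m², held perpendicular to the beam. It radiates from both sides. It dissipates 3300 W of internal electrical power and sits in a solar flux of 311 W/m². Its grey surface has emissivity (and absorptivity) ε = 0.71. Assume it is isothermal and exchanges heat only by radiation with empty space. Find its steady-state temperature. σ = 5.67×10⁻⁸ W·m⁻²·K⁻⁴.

At steady state, absorbed solar power + internal power = radiated power.
Absorbed: α·S·A_cross = 0.71·311·5.680 = 1254 W (cross-section A).
Total input = 1254 + 3300 = 4554 W.
Radiated: εσ·A_surf·T⁴ with A_surf = 2A = 11.36 m².
T⁴ = 4554/(0.71·5.67×10⁻⁸·11.36) = 9.958×10⁹ K⁴.

T ≈ 316 K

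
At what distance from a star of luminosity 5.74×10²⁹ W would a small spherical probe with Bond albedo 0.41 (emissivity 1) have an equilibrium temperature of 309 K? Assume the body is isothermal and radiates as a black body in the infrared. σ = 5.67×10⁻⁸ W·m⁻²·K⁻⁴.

For an isothermal black-emitting sphere, (1−a)S·πr² = σ·4πr²·T⁴ ⇒ S = 4σT⁴/(1−a).
S = 4·5.67×10⁻⁸·(309)⁴/0.590 = 3504 W/m².
Flux falls as S = L/(4πd²), so d = √(L/(4πS)) = √(5.74×10²⁹/(4π·3504)).

d ≈ 3.61×10¹² m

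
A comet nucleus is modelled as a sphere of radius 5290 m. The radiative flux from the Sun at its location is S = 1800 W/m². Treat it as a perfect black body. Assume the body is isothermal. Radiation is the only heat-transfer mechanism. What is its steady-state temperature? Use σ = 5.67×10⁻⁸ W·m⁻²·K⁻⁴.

At equilibrium, absorbed power = emitted power.
Absorbing cross-section = πr² = 8.791×10⁷ m²; emitting surface = 4πr² = 3.517×10⁸ m² (ratio 4).
S·A_cross = εσ·A_surf·T⁴  ⇒  T⁴ = S/(4σ).
T⁴ = 1.00·1800/(4·5.67×10⁻⁸) = 7.937×10⁹ K⁴.
T = (7.937×10⁹)^(1/4).

T ≈ 298 K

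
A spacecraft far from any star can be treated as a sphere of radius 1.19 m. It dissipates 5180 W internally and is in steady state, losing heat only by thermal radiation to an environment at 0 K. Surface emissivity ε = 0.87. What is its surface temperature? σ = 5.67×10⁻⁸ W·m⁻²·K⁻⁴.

Steady state: internal power = radiated power, P = εσA T⁴.
Radiating area A = 4πr² = 17.80 m².
T⁴ = P/(εσA) = 5180/(0.87·5.67×10⁻⁸·17.80) = 5.901×10⁹ K⁴.
T = (5.901×10⁹)^(1/4).

T ≈ 277 K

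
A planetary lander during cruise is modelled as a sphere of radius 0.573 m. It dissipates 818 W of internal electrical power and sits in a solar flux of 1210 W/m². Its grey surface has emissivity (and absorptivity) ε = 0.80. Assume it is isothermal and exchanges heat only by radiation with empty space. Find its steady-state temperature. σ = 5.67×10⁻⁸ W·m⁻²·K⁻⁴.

T ≈ 314 K

At steady state, absorbed solar power + internal power = radiated power.
Absorbed: α·S·A_cross = 0.80·1210·1.031 = 998.5 W (cross-section πr²).
Total input = 998.5 + 818 = 1816 W.
Radiated: εσ·A_surf·T⁴ with A_surf = 4πr² = 4.126 m².
T⁴ = 1816/(0.80·5.67×10⁻⁸·4.126) = 9.706×10⁹ K⁴.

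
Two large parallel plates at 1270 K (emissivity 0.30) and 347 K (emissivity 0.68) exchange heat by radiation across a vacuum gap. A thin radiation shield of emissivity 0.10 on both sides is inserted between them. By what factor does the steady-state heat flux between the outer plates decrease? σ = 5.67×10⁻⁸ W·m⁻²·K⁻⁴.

factor ≈ 5.99

Without shield: q₀ = σΔ(T⁴)/(1/ε₁+1/ε₂−1) with denominator 3.804.
With shield the two gaps are in series; the resistances add: (1/ε₁+1/ε_s−1)+(1/ε_s+1/ε₂−1) = 12.33+10.47 = 22.80.
Heat-flux ratio q₀/q = 22.80/3.804.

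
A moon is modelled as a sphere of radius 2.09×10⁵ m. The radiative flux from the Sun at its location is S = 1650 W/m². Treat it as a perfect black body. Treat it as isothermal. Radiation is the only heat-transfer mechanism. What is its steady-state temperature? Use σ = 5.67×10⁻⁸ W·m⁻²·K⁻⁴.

At equilibrium, absorbed power = emitted power.
Absorbing cross-section = πr² = 1.372×10¹¹ m²; emitting surface = 4πr² = 5.489×10¹¹ m² (ratio 4).
S·A_cross = εσ·A_surf·T⁴  ⇒  T⁴ = S/(4σ).
T⁴ = 1.00·1650/(4·5.67×10⁻⁸) = 7.275×10⁹ K⁴.
T = (7.275×10⁹)^(1/4).

T ≈ 292 K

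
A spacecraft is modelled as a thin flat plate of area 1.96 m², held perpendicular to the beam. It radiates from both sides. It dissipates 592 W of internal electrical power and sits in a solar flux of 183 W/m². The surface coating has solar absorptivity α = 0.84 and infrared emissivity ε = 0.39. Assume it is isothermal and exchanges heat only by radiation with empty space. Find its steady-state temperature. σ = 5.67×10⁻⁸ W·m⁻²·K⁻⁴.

T ≈ 319 K

At steady state, absorbed solar power + internal power = radiated power.
Absorbed: α·S·A_cross = 0.84·183·1.960 = 301.3 W (cross-section A).
Total input = 301.3 + 592 = 893.3 W.
Radiated: εσ·A_surf·T⁴ with A_surf = 2A = 3.920 m².
T⁴ = 893.3/(0.39·5.67×10⁻⁸·3.920) = 1.031×10¹⁰ K⁴.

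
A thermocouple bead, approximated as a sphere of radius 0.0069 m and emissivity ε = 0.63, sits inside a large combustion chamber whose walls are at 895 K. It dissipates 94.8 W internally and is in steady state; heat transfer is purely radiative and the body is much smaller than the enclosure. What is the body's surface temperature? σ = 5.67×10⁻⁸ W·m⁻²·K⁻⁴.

T ≈ 1500 K

For a small grey body in a large enclosure, net radiated power = εσA(T⁴ − T_w⁴).
Steady state: P = εσA(T⁴ − T_w⁴) with A = 4πr² = 5.983×10⁻⁴ m².
T⁴ = P/(εσA) + T_w⁴ = 94.8/(0.63·5.67×10⁻⁸·5.983×10⁻⁴) + (895)⁴
    = 4.436×10¹² + 6.416×10¹¹ = 5.077×10¹² K⁴.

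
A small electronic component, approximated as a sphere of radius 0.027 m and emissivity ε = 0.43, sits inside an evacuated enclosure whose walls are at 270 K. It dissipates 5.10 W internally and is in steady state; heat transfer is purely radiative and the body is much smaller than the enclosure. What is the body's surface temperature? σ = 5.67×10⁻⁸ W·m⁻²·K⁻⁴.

For a small grey body in a large enclosure, net radiated power = εσA(T⁴ − T_w⁴).
Steady state: P = εσA(T⁴ − T_w⁴) with A = 4πr² = 0.009161 m².
T⁴ = P/(εσA) + T_w⁴ = 5.10/(0.43·5.67×10⁻⁸·0.009161) + (270)⁴
    = 2.283×10¹⁰ + 5.314×10⁹ = 2.815×10¹⁰ K⁴.

T ≈ 410 K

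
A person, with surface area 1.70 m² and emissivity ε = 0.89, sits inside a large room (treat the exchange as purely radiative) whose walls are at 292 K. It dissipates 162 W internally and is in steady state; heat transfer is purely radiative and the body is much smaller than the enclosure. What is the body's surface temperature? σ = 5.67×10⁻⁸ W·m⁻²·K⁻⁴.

For a small grey body in a large enclosure, net radiated power = εσA(T⁴ − T_w⁴).
Steady state: P = εσA(T⁴ − T_w⁴) with A = 1.70 m².
T⁴ = P/(εσA) + T_w⁴ = 162/(0.89·5.67×10⁻⁸·1.700) + (292)⁴
    = 1.888×10⁹ + 7.270×10⁹ = 9.158×10⁹ K⁴.

T ≈ 309 K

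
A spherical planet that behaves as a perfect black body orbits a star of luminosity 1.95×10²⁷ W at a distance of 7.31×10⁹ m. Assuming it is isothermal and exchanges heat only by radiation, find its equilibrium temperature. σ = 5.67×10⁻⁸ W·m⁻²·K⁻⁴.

T ≈ 1890 K

First find the stellar flux at distance d: S = L/(4πd²) = 1.95×10²⁷/(4π·(7.31×10⁹)²) = 2.904×10⁶ W/m².
For an isothermal sphere, absorbed (1−a)S·πr² = emitted σ·4πr²·T⁴, so T⁴ = (1−a)S/(4σ).
T⁴ = 1.00·2.904×10⁶/(4·5.67×10⁻⁸) = 1.280×10¹³ K⁴.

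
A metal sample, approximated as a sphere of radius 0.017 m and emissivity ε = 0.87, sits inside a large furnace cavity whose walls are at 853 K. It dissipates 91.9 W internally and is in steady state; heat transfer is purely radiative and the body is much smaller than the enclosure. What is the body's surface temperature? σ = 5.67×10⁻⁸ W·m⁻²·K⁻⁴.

For a small grey body in a large enclosure, net radiated power = εσA(T⁴ − T_w⁴).
Steady state: P = εσA(T⁴ − T_w⁴) with A = 4πr² = 0.003632 m².
T⁴ = P/(εσA) + T_w⁴ = 91.9/(0.87·5.67×10⁻⁸·0.003632) + (853)⁴
    = 5.130×10¹¹ + 5.294×10¹¹ = 1.042×10¹² K⁴.

T ≈ 1010 K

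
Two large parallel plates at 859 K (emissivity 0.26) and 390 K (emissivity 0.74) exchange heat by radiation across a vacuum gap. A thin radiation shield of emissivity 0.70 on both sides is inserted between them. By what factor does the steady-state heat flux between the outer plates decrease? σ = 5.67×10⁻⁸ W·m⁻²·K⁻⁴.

factor ≈ 1.44

Without shield: q₀ = σΔ(T⁴)/(1/ε₁+1/ε₂−1) with denominator 4.198.
With shield the two gaps are in series; the resistances add: (1/ε₁+1/ε_s−1)+(1/ε_s+1/ε₂−1) = 4.275+1.780 = 6.055.
Heat-flux ratio q₀/q = 6.055/4.198.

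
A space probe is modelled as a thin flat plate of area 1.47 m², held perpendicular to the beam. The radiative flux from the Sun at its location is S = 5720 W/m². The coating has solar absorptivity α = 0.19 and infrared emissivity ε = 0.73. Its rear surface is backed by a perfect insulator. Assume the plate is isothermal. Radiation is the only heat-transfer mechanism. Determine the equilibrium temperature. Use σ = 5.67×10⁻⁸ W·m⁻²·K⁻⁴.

T ≈ 403 K

At equilibrium, absorbed power = emitted power.
Absorbing cross-section = A = 1.470 m²; emitting surface = A = 1.470 m² (ratio 1).
αS·A_cross = εσ·A_surf·T⁴  ⇒  T⁴ = αS/(ε·1σ).
T⁴ = 0.190·5720/(0.73·1·5.67×10⁻⁸) = 2.626×10¹⁰ K⁴.
T = (2.626×10¹⁰)^(1/4).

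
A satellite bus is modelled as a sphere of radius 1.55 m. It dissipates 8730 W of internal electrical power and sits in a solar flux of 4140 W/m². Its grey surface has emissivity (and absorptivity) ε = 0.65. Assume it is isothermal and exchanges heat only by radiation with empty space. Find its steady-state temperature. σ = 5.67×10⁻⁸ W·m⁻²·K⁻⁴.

At steady state, absorbed solar power + internal power = radiated power.
Absorbed: α·S·A_cross = 0.65·4140·7.548 = 20310 W (cross-section πr²).
Total input = 20310 + 8730 = 29040 W.
Radiated: εσ·A_surf·T⁴ with A_surf = 4πr² = 30.19 m².
T⁴ = 29040/(0.65·5.67×10⁻⁸·30.19) = 2.610×10¹⁰ K⁴.

T ≈ 402 K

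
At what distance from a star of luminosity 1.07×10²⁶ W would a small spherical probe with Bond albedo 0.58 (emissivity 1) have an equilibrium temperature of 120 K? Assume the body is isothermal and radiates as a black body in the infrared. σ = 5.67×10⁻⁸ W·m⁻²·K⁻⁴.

For an isothermal black-emitting sphere, (1−a)S·πr² = σ·4πr²·T⁴ ⇒ S = 4σT⁴/(1−a).
S = 4·5.67×10⁻⁸·(120)⁴/0.420 = 112.0 W/m².
Flux falls as S = L/(4πd²), so d = √(L/(4πS)) = √(1.07×10²⁶/(4π·112.0)).

d ≈ 2.76×10¹¹ m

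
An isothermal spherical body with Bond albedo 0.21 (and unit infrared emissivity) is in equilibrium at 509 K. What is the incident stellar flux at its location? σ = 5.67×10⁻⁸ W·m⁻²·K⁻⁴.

(1−a)S·πr² = σ·4πr²·T⁴ ⇒ S = 4σT⁴/(1−a).
S = 4·5.67×10⁻⁸·6.712×10¹⁰/0.790.

S ≈ 19300 W/m²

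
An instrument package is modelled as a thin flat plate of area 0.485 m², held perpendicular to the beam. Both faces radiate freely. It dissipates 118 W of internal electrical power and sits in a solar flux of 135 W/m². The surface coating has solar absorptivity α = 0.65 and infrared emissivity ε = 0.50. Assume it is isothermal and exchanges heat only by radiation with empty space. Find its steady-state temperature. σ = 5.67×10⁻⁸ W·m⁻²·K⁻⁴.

At steady state, absorbed solar power + internal power = radiated power.
Absorbed: α·S·A_cross = 0.65·135·0.4850 = 42.56 W (cross-section A).
Total input = 42.56 + 118 = 160.6 W.
Radiated: εσ·A_surf·T⁴ with A_surf = 2A = 0.9700 m².
T⁴ = 160.6/(0.50·5.67×10⁻⁸·0.9700) = 5.839×10⁹ K⁴.

T ≈ 276 K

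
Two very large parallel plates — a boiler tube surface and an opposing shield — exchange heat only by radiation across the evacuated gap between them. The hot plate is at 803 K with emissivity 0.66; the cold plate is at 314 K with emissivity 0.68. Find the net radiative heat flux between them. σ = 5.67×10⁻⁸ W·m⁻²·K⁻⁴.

q ≈ 11600 W/m²

For two infinite grey parallel plates, q = σ(T₁⁴ − T₂⁴)/(1/ε₁ + 1/ε₂ − 1).
T₁⁴ − T₂⁴ = 4.158×10¹¹ − 9.721×10⁹ = 4.061×10¹¹ K⁴.
1/ε₁ + 1/ε₂ − 1 = 1.515 + 1.471 − 1 = 1.986.
q = 5.67×10⁻⁸ × 4.061×10¹¹ / 1.986.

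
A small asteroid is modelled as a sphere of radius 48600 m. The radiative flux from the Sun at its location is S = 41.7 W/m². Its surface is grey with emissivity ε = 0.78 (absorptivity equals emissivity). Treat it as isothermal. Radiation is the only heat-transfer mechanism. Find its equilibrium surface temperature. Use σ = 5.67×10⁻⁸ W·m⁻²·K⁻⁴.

T ≈ 116 K

At equilibrium, absorbed power = emitted power.
Absorbing cross-section = πr² = 7.420×10⁹ m²; emitting surface = 4πr² = 2.968×10¹⁰ m² (ratio 4).
εS·A_cross = εσ·A_surf·T⁴  ⇒  T⁴ = S/(4σ)   (ε cancels).
T⁴ = 41.7/(4·5.67×10⁻⁸) = 1.839×10⁸ K⁴.
T = (1.839×10⁸)^(1/4).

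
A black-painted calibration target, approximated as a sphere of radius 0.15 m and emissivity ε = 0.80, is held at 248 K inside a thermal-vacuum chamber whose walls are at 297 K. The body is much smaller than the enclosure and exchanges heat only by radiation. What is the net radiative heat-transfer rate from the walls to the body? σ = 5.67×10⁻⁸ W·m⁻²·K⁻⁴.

P_net ≈ 51.3 W

For a small grey body in a large enclosure: P_net = εσA(T_body⁴ − T_wall⁴).
A = 4πr² = 0.2827 m²; T_body⁴ − T_wall⁴ = 3.783×10⁹ − 7.781×10⁹ = -3.998×10⁹ K⁴.
|P_net| = 0.80·5.67×10⁻⁸·0.2827·3.998×10⁹.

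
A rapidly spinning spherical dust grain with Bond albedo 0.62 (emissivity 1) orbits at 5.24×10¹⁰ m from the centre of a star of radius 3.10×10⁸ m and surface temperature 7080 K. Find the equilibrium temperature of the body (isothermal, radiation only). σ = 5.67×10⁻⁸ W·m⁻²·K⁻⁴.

The star's surface emits σT_*⁴; at distance d the flux is S = σT_*⁴(R_*/d)².
S = 5.67×10⁻⁸·(7080)⁴·(3.10×10⁸/5.24×10¹⁰)² = 4986 W/m².
For an isothermal sphere T⁴ = (1−a)S/(4σ) = 8.354×10⁹ K⁴.

T ≈ 302 K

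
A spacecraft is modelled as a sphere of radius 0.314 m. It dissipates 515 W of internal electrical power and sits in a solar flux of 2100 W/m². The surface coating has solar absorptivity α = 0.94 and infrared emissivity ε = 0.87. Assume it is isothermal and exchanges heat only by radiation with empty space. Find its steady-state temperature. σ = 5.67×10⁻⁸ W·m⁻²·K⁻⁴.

T ≈ 368 K

At steady state, absorbed solar power + internal power = radiated power.
Absorbed: α·S·A_cross = 0.94·2100·0.3097 = 611.4 W (cross-section πr²).
Total input = 611.4 + 515 = 1126 W.
Radiated: εσ·A_surf·T⁴ with A_surf = 4πr² = 1.239 m².
T⁴ = 1126/(0.87·5.67×10⁻⁸·1.239) = 1.843×10¹⁰ K⁴.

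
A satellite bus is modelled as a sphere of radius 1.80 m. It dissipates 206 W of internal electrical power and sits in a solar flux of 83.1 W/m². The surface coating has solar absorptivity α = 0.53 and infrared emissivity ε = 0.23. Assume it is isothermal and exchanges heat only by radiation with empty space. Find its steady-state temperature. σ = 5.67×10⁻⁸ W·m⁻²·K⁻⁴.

T ≈ 187 K

At steady state, absorbed solar power + internal power = radiated power.
Absorbed: α·S·A_cross = 0.53·83.1·10.18 = 448.3 W (cross-section πr²).
Total input = 448.3 + 206 = 654.3 W.
Radiated: εσ·A_surf·T⁴ with A_surf = 4πr² = 40.72 m².
T⁴ = 654.3/(0.23·5.67×10⁻⁸·40.72) = 1.232×10⁹ K⁴.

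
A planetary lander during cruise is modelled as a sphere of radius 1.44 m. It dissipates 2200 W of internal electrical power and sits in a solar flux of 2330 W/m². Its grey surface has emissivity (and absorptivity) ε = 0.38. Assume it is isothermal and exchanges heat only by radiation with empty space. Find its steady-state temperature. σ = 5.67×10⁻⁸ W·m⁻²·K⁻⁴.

At steady state, absorbed solar power + internal power = radiated power.
Absorbed: α·S·A_cross = 0.38·2330·6.514 = 5768 W (cross-section πr²).
Total input = 5768 + 2200 = 7968 W.
Radiated: εσ·A_surf·T⁴ with A_surf = 4πr² = 26.06 m².
T⁴ = 7968/(0.38·5.67×10⁻⁸·26.06) = 1.419×10¹⁰ K⁴.

T ≈ 345 K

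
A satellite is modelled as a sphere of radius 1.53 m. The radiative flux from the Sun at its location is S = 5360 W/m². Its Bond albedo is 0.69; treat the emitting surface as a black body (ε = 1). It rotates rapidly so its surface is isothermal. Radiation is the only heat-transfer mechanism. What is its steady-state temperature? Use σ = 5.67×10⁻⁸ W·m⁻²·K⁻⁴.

T ≈ 293 K

At equilibrium, absorbed power = emitted power.
Absorbing cross-section = πr² = 7.354 m²; emitting surface = 4πr² = 29.42 m² (ratio 4).
(1−a)S·A_cross = εσ·A_surf·T⁴  ⇒  T⁴ = (1−a)S/(4σ).
T⁴ = 0.310·5360/(4·5.67×10⁻⁸) = 7.326×10⁹ K⁴.
T = (7.326×10⁹)^(1/4).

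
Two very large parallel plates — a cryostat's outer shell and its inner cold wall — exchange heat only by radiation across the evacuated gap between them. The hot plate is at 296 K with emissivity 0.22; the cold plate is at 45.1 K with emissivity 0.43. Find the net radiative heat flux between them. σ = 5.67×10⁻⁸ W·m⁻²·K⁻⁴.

For two infinite grey parallel plates, q = σ(T₁⁴ − T₂⁴)/(1/ε₁ + 1/ε₂ − 1).
T₁⁴ − T₂⁴ = 7.677×10⁹ − 4.137×10⁶ = 7.672×10⁹ K⁴.
1/ε₁ + 1/ε₂ − 1 = 4.545 + 2.326 − 1 = 5.871.
q = 5.67×10⁻⁸ × 7.672×10⁹ / 5.871.

q ≈ 74.1 W/m²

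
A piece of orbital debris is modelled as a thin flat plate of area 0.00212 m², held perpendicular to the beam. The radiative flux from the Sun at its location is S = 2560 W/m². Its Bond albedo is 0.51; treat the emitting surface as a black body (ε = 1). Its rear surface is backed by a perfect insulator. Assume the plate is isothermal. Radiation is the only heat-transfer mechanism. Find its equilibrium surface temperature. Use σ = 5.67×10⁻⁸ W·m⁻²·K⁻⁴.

T ≈ 386 K

At equilibrium, absorbed power = emitted power.
Absorbing cross-section = A = 0.002120 m²; emitting surface = A = 0.002120 m² (ratio 1).
(1−a)S·A_cross = εσ·A_surf·T⁴  ⇒  T⁴ = (1−a)S/(1σ).
T⁴ = 0.490·2560/(1·5.67×10⁻⁸) = 2.212×10¹⁰ K⁴.
T = (2.212×10¹⁰)^(1/4).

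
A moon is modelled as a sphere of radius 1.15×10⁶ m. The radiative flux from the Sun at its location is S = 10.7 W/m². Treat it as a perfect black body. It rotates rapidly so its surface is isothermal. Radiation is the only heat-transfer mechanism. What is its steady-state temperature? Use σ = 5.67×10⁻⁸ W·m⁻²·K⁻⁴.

At equilibrium, absorbed power = emitted power.
Absorbing cross-section = πr² = 4.155×10¹² m²; emitting surface = 4πr² = 1.662×10¹³ m² (ratio 4).
S·A_cross = εσ·A_surf·T⁴  ⇒  T⁴ = S/(4σ).
T⁴ = 1.00·10.7/(4·5.67×10⁻⁸) = 4.718×10⁷ K⁴.
T = (4.718×10⁷)^(1/4).

T ≈ 82.9 K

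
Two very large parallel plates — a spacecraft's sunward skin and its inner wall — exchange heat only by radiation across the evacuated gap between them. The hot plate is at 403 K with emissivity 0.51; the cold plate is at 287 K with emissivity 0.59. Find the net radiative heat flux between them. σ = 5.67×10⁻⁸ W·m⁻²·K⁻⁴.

q ≈ 418 W/m²

For two infinite grey parallel plates, q = σ(T₁⁴ − T₂⁴)/(1/ε₁ + 1/ε₂ − 1).
T₁⁴ − T₂⁴ = 2.638×10¹⁰ − 6.785×10⁹ = 1.959×10¹⁰ K⁴.
1/ε₁ + 1/ε₂ − 1 = 1.961 + 1.695 − 1 = 2.656.
q = 5.67×10⁻⁸ × 1.959×10¹⁰ / 2.656.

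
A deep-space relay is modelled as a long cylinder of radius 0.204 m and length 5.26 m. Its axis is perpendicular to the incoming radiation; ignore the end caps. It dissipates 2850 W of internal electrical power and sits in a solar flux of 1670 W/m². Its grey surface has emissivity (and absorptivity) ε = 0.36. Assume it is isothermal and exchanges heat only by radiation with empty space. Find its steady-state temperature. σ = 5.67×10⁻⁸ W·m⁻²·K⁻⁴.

T ≈ 416 K

At steady state, absorbed solar power + internal power = radiated power.
Absorbed: α·S·A_cross = 0.36·1670·2.146 = 1290 W (cross-section 2rL).
Total input = 1290 + 2850 = 4140 W.
Radiated: εσ·A_surf·T⁴ with A_surf = 2πrL = 6.742 m².
T⁴ = 4140/(0.36·5.67×10⁻⁸·6.742) = 3.008×10¹⁰ K⁴.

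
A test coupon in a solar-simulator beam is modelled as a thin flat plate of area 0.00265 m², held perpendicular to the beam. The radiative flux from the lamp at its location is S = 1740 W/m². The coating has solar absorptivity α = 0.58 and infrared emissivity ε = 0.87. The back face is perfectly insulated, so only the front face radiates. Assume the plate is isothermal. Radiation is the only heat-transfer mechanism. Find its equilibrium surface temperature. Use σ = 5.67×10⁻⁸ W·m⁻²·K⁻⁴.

T ≈ 378 K

At equilibrium, absorbed power = emitted power.
Absorbing cross-section = A = 0.002650 m²; emitting surface = A = 0.002650 m² (ratio 1).
αS·A_cross = εσ·A_surf·T⁴  ⇒  T⁴ = αS/(ε·1σ).
T⁴ = 0.580·1740/(0.87·1·5.67×10⁻⁸) = 2.046×10¹⁰ K⁴.
T = (2.046×10¹⁰)^(1/4).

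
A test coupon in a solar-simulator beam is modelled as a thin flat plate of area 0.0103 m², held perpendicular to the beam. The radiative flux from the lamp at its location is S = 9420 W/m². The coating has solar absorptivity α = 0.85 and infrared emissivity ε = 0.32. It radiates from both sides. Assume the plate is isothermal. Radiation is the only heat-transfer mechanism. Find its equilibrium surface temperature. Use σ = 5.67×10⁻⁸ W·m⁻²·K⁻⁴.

At equilibrium, absorbed power = emitted power.
Absorbing cross-section = A = 0.01030 m²; emitting surface = 2A = 0.02060 m² (ratio 2).
αS·A_cross = εσ·A_surf·T⁴  ⇒  T⁴ = αS/(ε·2σ).
T⁴ = 0.850·9420/(0.32·2·5.67×10⁻⁸) = 2.207×10¹¹ K⁴.
T = (2.207×10¹¹)^(1/4).

T ≈ 685 K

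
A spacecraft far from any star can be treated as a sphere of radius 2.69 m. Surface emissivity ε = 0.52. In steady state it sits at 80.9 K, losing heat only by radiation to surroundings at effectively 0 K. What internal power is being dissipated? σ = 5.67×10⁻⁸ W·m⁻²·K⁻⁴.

P ≈ 115 W

Steady state: P = εσA T⁴.
A = 4πr² = 90.93 m²; T⁴ = (80.9)⁴ = 4.283×10⁷ K⁴.
P = 0.52 × 5.67×10⁻⁸ × 90.93 × 4.283×10⁷.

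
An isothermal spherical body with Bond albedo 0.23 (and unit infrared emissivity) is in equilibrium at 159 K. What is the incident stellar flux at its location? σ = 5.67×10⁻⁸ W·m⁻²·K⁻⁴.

(1−a)S·πr² = σ·4πr²·T⁴ ⇒ S = 4σT⁴/(1−a).
S = 4·5.67×10⁻⁸·6.391×10⁸/0.770.

S ≈ 188 W/m²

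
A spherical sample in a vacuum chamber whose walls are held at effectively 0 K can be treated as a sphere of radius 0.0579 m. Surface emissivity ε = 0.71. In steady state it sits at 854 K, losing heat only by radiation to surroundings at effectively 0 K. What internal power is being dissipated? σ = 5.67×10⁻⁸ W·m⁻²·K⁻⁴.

Steady state: P = εσA T⁴.
A = 4πr² = 0.04213 m²; T⁴ = (854)⁴ = 5.319×10¹¹ K⁴.
P = 0.71 × 5.67×10⁻⁸ × 0.04213 × 5.319×10¹¹.

P ≈ 902 W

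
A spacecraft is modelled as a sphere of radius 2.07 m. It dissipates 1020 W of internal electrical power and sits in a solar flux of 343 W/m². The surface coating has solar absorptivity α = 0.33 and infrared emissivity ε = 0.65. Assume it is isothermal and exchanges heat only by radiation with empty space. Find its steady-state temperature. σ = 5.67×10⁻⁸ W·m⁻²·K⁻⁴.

T ≈ 189 K

At steady state, absorbed solar power + internal power = radiated power.
Absorbed: α·S·A_cross = 0.33·343·13.46 = 1524 W (cross-section πr²).
Total input = 1524 + 1020 = 2544 W.
Radiated: εσ·A_surf·T⁴ with A_surf = 4πr² = 53.85 m².
T⁴ = 2544/(0.65·5.67×10⁻⁸·53.85) = 1.282×10⁹ K⁴.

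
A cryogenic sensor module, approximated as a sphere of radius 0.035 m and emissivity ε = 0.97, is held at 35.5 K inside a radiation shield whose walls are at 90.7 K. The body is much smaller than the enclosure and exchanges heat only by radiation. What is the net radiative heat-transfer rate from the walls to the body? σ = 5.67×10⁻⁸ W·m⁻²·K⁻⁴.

P_net ≈ 0.0560 W

For a small grey body in a large enclosure: P_net = εσA(T_body⁴ − T_wall⁴).
A = 4πr² = 0.01539 m²; T_body⁴ − T_wall⁴ = 1.588×10⁶ − 6.768×10⁷ = -6.609×10⁷ K⁴.
|P_net| = 0.97·5.67×10⁻⁸·0.01539·6.609×10⁷.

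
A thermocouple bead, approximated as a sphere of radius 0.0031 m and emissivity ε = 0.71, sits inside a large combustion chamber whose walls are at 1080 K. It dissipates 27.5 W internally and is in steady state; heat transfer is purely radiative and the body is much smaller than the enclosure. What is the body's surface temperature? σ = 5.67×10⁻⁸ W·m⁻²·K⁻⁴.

T ≈ 1630 K

For a small grey body in a large enclosure, net radiated power = εσA(T⁴ − T_w⁴).
Steady state: P = εσA(T⁴ − T_w⁴) with A = 4πr² = 1.208×10⁻⁴ m².
T⁴ = P/(εσA) + T_w⁴ = 27.5/(0.71·5.67×10⁻⁸·1.208×10⁻⁴) + (1080)⁴
    = 5.657×10¹² + 1.360×10¹² = 7.017×10¹² K⁴.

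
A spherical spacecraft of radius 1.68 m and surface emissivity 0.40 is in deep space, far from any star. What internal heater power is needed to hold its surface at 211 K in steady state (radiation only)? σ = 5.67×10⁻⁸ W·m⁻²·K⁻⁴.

P ≈ 1590 W

P = εσ·4πr²·T⁴.
4πr² = 35.47 m²; T⁴ = 1.982×10⁹ K⁴.
P = 0.40·5.67×10⁻⁸·35.47·1.982×10⁹.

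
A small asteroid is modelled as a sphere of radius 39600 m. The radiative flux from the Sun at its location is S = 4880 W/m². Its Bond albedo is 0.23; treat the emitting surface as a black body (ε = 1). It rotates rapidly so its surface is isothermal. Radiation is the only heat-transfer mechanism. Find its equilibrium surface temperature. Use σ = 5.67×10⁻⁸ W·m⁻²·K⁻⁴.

T ≈ 359 K

At equilibrium, absorbed power = emitted power.
Absorbing cross-section = πr² = 4.927×10⁹ m²; emitting surface = 4πr² = 1.971×10¹⁰ m² (ratio 4).
(1−a)S·A_cross = εσ·A_surf·T⁴  ⇒  T⁴ = (1−a)S/(4σ).
T⁴ = 0.770·4880/(4·5.67×10⁻⁸) = 1.657×10¹⁰ K⁴.
T = (1.657×10¹⁰)^(1/4).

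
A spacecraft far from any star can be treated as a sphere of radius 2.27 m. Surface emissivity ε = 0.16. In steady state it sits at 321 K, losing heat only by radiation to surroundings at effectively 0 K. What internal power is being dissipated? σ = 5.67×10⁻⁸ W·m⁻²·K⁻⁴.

Steady state: P = εσA T⁴.
A = 4πr² = 64.75 m²; T⁴ = (321)⁴ = 1.062×10¹⁰ K⁴.
P = 0.16 × 5.67×10⁻⁸ × 64.75 × 1.062×10¹⁰.

P ≈ 6240 W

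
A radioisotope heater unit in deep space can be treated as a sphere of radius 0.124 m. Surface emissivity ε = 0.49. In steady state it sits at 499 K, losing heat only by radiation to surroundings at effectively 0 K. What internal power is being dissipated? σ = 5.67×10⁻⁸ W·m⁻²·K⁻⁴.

P ≈ 333 W

Steady state: P = εσA T⁴.
A = 4πr² = 0.1932 m²; T⁴ = (499)⁴ = 6.200×10¹⁰ K⁴.
P = 0.49 × 5.67×10⁻⁸ × 0.1932 × 6.200×10¹⁰.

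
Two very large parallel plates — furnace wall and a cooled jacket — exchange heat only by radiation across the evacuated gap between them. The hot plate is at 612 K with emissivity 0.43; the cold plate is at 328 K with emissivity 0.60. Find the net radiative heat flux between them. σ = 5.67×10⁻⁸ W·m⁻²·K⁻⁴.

q ≈ 2440 W/m²

For two infinite grey parallel plates, q = σ(T₁⁴ − T₂⁴)/(1/ε₁ + 1/ε₂ − 1).
T₁⁴ − T₂⁴ = 1.403×10¹¹ − 1.157×10¹⁰ = 1.287×10¹¹ K⁴.
1/ε₁ + 1/ε₂ − 1 = 2.326 + 1.667 − 1 = 2.992.
q = 5.67×10⁻⁸ × 1.287×10¹¹ / 2.992.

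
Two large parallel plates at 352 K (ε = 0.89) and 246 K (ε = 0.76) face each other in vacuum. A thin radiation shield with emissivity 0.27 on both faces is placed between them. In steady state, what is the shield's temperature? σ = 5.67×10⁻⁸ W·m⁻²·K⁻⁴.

T_s ≈ 313 K

In steady state the net flux on the hot side equals that on the cold side.
σ(T₁⁴−T_s⁴)/D₁ = σ(T_s⁴−T₂⁴)/D₂, with D₁ = 1/ε₁+1/ε_s−1 = 3.827, D₂ = 1/ε_s+1/ε₂−1 = 4.019.
Solve for T_s⁴: T_s⁴ = (D₂·T₁⁴ + D₁·T₂⁴)/(D₁+D₂) = 9.650×10⁹ K⁴.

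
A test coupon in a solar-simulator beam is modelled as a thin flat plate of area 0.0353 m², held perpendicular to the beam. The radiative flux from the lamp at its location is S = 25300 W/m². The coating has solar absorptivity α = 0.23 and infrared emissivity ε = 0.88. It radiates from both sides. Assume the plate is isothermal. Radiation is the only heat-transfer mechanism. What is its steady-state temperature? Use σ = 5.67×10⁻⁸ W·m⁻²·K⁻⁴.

T ≈ 491 K

At equilibrium, absorbed power = emitted power.
Absorbing cross-section = A = 0.03530 m²; emitting surface = 2A = 0.07060 m² (ratio 2).
αS·A_cross = εσ·A_surf·T⁴  ⇒  T⁴ = αS/(ε·2σ).
T⁴ = 0.230·25300/(0.88·2·5.67×10⁻⁸) = 5.831×10¹⁰ K⁴.
T = (5.831×10¹⁰)^(1/4).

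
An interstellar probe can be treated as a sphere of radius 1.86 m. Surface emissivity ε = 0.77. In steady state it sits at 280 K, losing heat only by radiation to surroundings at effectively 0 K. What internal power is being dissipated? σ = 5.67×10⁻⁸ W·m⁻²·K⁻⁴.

P ≈ 11700 W

Steady state: P = εσA T⁴.
A = 4πr² = 43.47 m²; T⁴ = (280)⁴ = 6.147×10⁹ K⁴.
P = 0.77 × 5.67×10⁻⁸ × 43.47 × 6.147×10⁹.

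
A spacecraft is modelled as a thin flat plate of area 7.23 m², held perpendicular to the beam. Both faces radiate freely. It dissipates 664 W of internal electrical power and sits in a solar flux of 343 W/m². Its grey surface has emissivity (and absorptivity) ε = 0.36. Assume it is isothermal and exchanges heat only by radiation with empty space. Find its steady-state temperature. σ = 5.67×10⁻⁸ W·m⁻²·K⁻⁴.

T ≈ 269 K

At steady state, absorbed solar power + internal power = radiated power.
Absorbed: α·S·A_cross = 0.36·343·7.230 = 892.8 W (cross-section A).
Total input = 892.8 + 664 = 1557 W.
Radiated: εσ·A_surf·T⁴ with A_surf = 2A = 14.46 m².
T⁴ = 1557/(0.36·5.67×10⁻⁸·14.46) = 5.274×10⁹ K⁴.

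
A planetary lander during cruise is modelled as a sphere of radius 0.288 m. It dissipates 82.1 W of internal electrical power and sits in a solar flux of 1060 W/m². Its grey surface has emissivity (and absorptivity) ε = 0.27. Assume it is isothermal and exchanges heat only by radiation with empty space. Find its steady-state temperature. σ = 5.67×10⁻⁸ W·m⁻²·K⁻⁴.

At steady state, absorbed solar power + internal power = radiated power.
Absorbed: α·S·A_cross = 0.27·1060·0.2606 = 74.58 W (cross-section πr²).
Total input = 74.58 + 82.1 = 156.7 W.
Radiated: εσ·A_surf·T⁴ with A_surf = 4πr² = 1.042 m².
T⁴ = 156.7/(0.27·5.67×10⁻⁸·1.042) = 9.819×10⁹ K⁴.

T ≈ 315 K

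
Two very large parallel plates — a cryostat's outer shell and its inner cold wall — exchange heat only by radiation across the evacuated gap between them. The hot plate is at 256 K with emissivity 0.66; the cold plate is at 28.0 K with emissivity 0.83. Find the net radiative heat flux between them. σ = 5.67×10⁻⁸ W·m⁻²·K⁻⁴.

q ≈ 142 W/m²

For two infinite grey parallel plates, q = σ(T₁⁴ − T₂⁴)/(1/ε₁ + 1/ε₂ − 1).
T₁⁴ − T₂⁴ = 4.295×10⁹ − 6.147×10⁵ = 4.294×10⁹ K⁴.
1/ε₁ + 1/ε₂ − 1 = 1.515 + 1.205 − 1 = 1.720.
q = 5.67×10⁻⁸ × 4.294×10⁹ / 1.720.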